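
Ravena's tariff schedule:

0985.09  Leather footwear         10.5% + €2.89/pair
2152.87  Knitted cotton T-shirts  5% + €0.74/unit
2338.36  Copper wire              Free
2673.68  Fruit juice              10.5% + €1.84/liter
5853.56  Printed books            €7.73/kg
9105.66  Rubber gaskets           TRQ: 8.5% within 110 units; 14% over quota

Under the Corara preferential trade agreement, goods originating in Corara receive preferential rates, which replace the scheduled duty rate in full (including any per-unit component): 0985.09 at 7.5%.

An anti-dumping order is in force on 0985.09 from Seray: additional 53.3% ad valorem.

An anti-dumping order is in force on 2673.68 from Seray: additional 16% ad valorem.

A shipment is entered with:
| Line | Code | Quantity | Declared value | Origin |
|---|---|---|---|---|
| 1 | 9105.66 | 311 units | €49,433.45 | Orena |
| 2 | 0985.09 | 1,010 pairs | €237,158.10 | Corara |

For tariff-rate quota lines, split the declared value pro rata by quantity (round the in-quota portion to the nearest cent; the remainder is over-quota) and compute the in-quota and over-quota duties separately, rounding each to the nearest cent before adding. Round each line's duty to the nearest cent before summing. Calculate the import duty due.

Line 1 (9105.66, Orena, 311 units, €49,433.45):
Code 9105.66 is under a tariff-rate quota (threshold 110 units). In-quota: 110 units at 8.5%; over-quota: 201 units at 14%.
Pro-rata value split: in-quota = €49,433.45 × 110/311 = €17,484.50; over-quota = €49,433.45 − €17,484.50 = €31,948.95.
In-quota duty = €17,484.50 × 8.5% = €1,486.18. Over-quota duty = €31,948.95 × 14% = €4,472.85.
Line duty = €1,486.18 + €4,472.85 = €5,959.03.
Line 2 (0985.09, Corara, 1,010 pairs, €237,158.10):
Base rate for 0985.09 is 10.5% + €2.89/pair.
Origin Corara qualifies under the Ravena–Corara agreement and 0985.09 is covered: preferential rate 7.5% applies instead.
The additional-duty order on 0985.09 targets Seray, not Corara; it does not apply.
Duty = €237,158.10 × 7.5% = €17,786.86.
Total = €5,959.03 + €17,786.86 = €23,745.89.

€23,745.89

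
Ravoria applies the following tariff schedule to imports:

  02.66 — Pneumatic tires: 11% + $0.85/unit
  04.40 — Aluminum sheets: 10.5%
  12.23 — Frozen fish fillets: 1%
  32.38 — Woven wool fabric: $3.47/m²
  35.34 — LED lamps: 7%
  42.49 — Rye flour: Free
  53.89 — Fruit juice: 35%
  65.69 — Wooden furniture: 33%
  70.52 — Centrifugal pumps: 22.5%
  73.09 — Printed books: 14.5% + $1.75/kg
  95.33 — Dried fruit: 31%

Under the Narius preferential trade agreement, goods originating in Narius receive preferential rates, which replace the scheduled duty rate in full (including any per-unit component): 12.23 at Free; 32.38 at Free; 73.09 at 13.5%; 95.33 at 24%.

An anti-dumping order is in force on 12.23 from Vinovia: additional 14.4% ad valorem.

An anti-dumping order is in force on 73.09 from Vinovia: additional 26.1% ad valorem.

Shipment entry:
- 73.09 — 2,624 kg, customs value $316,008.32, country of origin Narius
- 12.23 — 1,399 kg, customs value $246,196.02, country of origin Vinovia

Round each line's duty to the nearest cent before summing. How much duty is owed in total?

Line 1 (73.09, Narius, 2,624 kg, $316,008.32):
Base rate for 73.09 is 14.5% + $1.75/kg.
Origin Narius qualifies under the Ravoria–Narius agreement and 73.09 is covered: preferential rate 13.5% applies instead.
The additional-duty order on 73.09 targets Vinovia, not Narius; it does not apply.
Duty = $316,008.32 × 13.5% = $42,661.12.
Line 2 (12.23, Vinovia, 1,399 kg, $246,196.02):
Base rate for 12.23 is 1%.
12.23 has an FTA preferential rate, but origin Vinovia is not Narius; base rate stands.
Additional duty on 12.23 from Vinovia: +14.4%. Applied ad valorem rate: 1% + 14.4% = 15.4%.
Duty = $246,196.02 × 15.4% = $37,914.19.
Total = $42,661.12 + $37,914.19 = $80,575.31.

$80,575.31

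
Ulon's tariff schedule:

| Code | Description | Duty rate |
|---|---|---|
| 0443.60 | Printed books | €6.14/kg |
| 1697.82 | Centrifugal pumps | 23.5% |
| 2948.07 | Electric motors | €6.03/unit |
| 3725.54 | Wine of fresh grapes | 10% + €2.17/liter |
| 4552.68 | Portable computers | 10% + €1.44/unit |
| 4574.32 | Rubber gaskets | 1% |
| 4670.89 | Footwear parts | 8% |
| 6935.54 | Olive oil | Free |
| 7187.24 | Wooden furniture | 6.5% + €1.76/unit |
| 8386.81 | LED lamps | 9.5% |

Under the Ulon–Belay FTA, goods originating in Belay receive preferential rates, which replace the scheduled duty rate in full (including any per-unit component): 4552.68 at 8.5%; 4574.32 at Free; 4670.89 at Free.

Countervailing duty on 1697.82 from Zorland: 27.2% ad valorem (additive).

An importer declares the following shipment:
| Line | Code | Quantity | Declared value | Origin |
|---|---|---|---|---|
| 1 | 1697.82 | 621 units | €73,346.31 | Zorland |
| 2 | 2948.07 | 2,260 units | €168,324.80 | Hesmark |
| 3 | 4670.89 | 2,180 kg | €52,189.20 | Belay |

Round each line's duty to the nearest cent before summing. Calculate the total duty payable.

Line 1 (1697.82, Zorland, 621 units, €73,346.31):
Base rate for 1697.82 is 23.5%.
Additional duty on 1697.82 from Zorland: +27.2%. Applied ad valorem rate: 23.5% + 27.2% = 50.7%.
Duty = €73,346.31 × 50.7% = €37,186.58.
Line 2 (2948.07, Hesmark, 2,260 units, €168,324.80):
Base rate for 2948.07 is €6.03/unit.
Duty = 2,260 × €6.03 = €13,627.80.
Line 3 (4670.89, Belay, 2,180 kg, €52,189.20):
Base rate for 4670.89 is 8%.
Origin Belay qualifies under the Ulon–Belay agreement and 4670.89 is covered: preferential rate Free applies instead.
Duty = €52,189.20 × 0% = €0.00.
Total = €37,186.58 + €13,627.80 + €0.00 = €50,814.38.

€50,814.38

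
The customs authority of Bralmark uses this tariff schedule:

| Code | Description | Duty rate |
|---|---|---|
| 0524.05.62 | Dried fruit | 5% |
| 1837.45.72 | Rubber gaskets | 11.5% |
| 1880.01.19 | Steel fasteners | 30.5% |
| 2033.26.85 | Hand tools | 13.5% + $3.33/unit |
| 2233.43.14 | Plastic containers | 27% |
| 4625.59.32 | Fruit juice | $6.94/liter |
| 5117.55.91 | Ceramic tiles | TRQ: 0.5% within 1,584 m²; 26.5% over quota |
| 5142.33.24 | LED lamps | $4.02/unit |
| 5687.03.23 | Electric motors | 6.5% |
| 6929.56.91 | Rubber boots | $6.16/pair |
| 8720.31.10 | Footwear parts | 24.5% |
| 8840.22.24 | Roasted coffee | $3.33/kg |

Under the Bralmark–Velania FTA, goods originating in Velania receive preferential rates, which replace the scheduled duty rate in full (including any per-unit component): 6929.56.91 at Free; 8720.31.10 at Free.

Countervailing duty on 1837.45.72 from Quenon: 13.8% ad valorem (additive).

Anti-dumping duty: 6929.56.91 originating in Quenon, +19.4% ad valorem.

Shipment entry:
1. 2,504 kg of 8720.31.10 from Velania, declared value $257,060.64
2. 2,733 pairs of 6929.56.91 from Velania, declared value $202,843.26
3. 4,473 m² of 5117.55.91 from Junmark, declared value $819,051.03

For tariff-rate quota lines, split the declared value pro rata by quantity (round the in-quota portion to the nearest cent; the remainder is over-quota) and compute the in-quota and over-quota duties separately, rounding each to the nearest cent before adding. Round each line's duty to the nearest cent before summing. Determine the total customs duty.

$141,636.50

Line 1 (8720.31.10, Velania, 2,504 kg, $257,060.64):
Base rate for 8720.31.10 is 24.5%.
Origin Velania qualifies under the Bralmark–Velania agreement and 8720.31.10 is covered: preferential rate Free applies instead.
Duty = $257,060.64 × 0% = $0.00.
Line 2 (6929.56.91, Velania, 2,733 pairs, $202,843.26):
Base rate for 6929.56.91 is $6.16/pair.
Origin Velania qualifies under the Bralmark–Velania agreement and 6929.56.91 is covered: preferential rate Free applies instead.
The additional-duty order on 6929.56.91 targets Quenon, not Velania; it does not apply.
Duty = $202,843.26 × 0% = $0.00.
Line 3 (5117.55.91, Junmark, 4,473 m², $819,051.03):
Code 5117.55.91 is under a tariff-rate quota (threshold 1,584 m²). In-quota: 1,584 m² at 0.5%; over-quota: 2,889 m² at 26.5%.
Pro-rata value split: in-quota = $819,051.03 × 1,584/4,473 = $290,046.24; over-quota = $819,051.03 − $290,046.24 = $529,004.79.
In-quota duty = $290,046.24 × 0.5% = $1,450.23. Over-quota duty = $529,004.79 × 26.5% = $140,186.27.
Line duty = $1,450.23 + $140,186.27 = $141,636.50.
Total = $0.00 + $0.00 + $141,636.50 = $141,636.50.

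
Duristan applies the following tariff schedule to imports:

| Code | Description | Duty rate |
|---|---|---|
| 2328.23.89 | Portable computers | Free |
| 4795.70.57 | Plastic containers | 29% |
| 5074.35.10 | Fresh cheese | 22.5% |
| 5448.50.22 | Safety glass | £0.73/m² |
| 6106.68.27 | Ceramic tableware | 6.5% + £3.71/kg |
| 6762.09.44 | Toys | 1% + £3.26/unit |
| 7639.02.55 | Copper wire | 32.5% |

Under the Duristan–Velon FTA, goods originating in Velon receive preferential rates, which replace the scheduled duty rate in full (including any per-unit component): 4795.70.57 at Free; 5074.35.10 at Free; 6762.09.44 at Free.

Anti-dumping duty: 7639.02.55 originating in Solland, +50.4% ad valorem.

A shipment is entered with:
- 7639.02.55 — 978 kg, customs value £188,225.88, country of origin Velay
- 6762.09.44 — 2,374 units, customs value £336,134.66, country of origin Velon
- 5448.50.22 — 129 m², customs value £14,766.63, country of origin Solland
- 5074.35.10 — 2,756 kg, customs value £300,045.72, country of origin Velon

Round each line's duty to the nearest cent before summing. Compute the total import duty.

Line 1 (7639.02.55, Velay, 978 kg, £188,225.88):
Base rate for 7639.02.55 is 32.5%.
The additional-duty order on 7639.02.55 targets Solland, not Velay; it does not apply.
Duty = £188,225.88 × 32.5% = £61,173.41.
Line 2 (6762.09.44, Velon, 2,374 units, £336,134.66):
Base rate for 6762.09.44 is 1% + £3.26/unit.
Origin Velon qualifies under the Duristan–Velon agreement and 6762.09.44 is covered: preferential rate Free applies instead.
Duty = £336,134.66 × 0% = £0.00.
Line 3 (5448.50.22, Solland, 129 m², £14,766.63):
Base rate for 5448.50.22 is £0.73/m².
Duty = 129 × £0.73 = £94.17.
Line 4 (5074.35.10, Velon, 2,756 kg, £300,045.72):
Base rate for 5074.35.10 is 22.5%.
Origin Velon qualifies under the Duristan–Velon agreement and 5074.35.10 is covered: preferential rate Free applies instead.
Duty = £300,045.72 × 0% = £0.00.
Total = £61,173.41 + £0.00 + £94.17 + £0.00 = £61,267.58.

£61,267.58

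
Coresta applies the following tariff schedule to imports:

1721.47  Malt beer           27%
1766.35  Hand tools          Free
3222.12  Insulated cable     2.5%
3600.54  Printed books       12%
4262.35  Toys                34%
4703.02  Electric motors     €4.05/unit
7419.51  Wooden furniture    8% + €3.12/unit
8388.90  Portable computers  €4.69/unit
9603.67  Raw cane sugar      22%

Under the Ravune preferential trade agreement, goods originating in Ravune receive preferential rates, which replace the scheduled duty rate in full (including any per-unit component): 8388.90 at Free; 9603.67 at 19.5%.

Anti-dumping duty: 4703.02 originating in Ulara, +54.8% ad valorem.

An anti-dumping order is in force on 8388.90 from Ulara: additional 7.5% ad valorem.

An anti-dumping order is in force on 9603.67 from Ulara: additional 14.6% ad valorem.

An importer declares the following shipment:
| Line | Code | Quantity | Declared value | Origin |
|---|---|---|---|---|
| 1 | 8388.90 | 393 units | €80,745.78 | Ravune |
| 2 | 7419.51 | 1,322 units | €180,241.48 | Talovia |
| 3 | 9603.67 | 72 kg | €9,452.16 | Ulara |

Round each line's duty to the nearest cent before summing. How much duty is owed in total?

€22,003.45

Line 1 (8388.90, Ravune, 393 units, €80,745.78):
Base rate for 8388.90 is €4.69/unit.
Origin Ravune qualifies under the Coresta–Ravune agreement and 8388.90 is covered: preferential rate Free applies instead.
The additional-duty order on 8388.90 targets Ulara, not Ravune; it does not apply.
Duty = €80,745.78 × 0% = €0.00.
Line 2 (7419.51, Talovia, 1,322 units, €180,241.48):
Base rate for 7419.51 is 8% + €3.12/unit.
Duty = €180,241.48 × 8% + 1,322 × €3.12 = €18,543.96.
Line 3 (9603.67, Ulara, 72 kg, €9,452.16):
Base rate for 9603.67 is 22%.
9603.67 has an FTA preferential rate, but origin Ulara is not Ravune; base rate stands.
Additional duty on 9603.67 from Ulara: +14.6%. Applied ad valorem rate: 22% + 14.6% = 36.6%.
Duty = €9,452.16 × 36.6% = €3,459.49.
Total = €0.00 + €18,543.96 + €3,459.49 = €22,003.45.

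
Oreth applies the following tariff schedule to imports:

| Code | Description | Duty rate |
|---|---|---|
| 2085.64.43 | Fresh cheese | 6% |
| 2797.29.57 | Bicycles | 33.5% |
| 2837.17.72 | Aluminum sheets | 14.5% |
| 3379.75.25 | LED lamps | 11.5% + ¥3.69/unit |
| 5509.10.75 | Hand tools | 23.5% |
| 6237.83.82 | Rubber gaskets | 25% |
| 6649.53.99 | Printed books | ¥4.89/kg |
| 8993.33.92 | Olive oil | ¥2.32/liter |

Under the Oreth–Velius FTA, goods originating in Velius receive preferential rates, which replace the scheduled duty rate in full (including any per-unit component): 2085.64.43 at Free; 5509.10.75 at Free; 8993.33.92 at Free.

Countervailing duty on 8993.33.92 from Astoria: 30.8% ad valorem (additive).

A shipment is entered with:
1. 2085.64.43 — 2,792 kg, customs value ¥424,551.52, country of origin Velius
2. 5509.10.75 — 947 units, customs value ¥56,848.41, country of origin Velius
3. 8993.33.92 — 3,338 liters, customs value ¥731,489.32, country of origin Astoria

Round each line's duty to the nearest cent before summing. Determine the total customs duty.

¥233,042.87

Line 1 (2085.64.43, Velius, 2,792 kg, ¥424,551.52):
Base rate for 2085.64.43 is 6%.
Origin Velius qualifies under the Oreth–Velius agreement and 2085.64.43 is covered: preferential rate Free applies instead.
Duty = ¥424,551.52 × 0% = ¥0.00.
Line 2 (5509.10.75, Velius, 947 units, ¥56,848.41):
Base rate for 5509.10.75 is 23.5%.
Origin Velius qualifies under the Oreth–Velius agreement and 5509.10.75 is covered: preferential rate Free applies instead.
Duty = ¥56,848.41 × 0% = ¥0.00.
Line 3 (8993.33.92, Astoria, 3,338 liters, ¥731,489.32):
Base rate for 8993.33.92 is ¥2.32/liter.
8993.33.92 has an FTA preferential rate, but origin Astoria is not Velius; base rate stands.
Additional duty on 8993.33.92 from Astoria: +30.8% ad valorem. Applied ad valorem rate = 30.8%.
Duty = ¥731,489.32 × 30.8% + 3,338 × ¥2.32 = ¥233,042.87.
Total = ¥0.00 + ¥0.00 + ¥233,042.87 = ¥233,042.87.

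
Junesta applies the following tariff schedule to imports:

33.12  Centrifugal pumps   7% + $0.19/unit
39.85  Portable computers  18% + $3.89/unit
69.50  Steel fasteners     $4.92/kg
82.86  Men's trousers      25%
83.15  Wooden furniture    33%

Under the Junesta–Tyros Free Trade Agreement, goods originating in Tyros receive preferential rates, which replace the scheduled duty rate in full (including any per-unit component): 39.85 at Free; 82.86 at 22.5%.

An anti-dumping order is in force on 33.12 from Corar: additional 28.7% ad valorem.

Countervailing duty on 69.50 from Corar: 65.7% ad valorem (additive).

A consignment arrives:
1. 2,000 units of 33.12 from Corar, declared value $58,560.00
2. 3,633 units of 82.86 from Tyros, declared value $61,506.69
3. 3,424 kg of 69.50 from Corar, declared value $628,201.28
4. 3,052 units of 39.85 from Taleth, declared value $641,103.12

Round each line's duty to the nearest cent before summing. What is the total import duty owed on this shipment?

$591,970.09

Line 1 (33.12, Corar, 2,000 units, $58,560.00):
Base rate for 33.12 is 7% + $0.19/unit.
Additional duty on 33.12 from Corar: +28.7%. Applied ad valorem rate: 7% + 28.7% = 35.7%.
Duty = $58,560.00 × 35.7% + 2,000 × $0.19 = $21,285.92.
Line 2 (82.86, Tyros, 3,633 units, $61,506.69):
Base rate for 82.86 is 25%.
Origin Tyros qualifies under the Junesta–Tyros agreement and 82.86 is covered: preferential rate 22.5% applies instead.
Duty = $61,506.69 × 22.5% = $13,839.01.
Line 3 (69.50, Corar, 3,424 kg, $628,201.28):
Base rate for 69.50 is $4.92/kg.
Additional duty on 69.50 from Corar: +65.7% ad valorem. Applied ad valorem rate = 65.7%.
Duty = $628,201.28 × 65.7% + 3,424 × $4.92 = $429,574.32.
Line 4 (39.85, Taleth, 3,052 units, $641,103.12):
Base rate for 39.85 is 18% + $3.89/unit.
39.85 has an FTA preferential rate, but origin Taleth is not Tyros; base rate stands.
Duty = $641,103.12 × 18% + 3,052 × $3.89 = $127,270.84.
Total = $21,285.92 + $13,839.01 + $429,574.32 + $127,270.84 = $591,970.09.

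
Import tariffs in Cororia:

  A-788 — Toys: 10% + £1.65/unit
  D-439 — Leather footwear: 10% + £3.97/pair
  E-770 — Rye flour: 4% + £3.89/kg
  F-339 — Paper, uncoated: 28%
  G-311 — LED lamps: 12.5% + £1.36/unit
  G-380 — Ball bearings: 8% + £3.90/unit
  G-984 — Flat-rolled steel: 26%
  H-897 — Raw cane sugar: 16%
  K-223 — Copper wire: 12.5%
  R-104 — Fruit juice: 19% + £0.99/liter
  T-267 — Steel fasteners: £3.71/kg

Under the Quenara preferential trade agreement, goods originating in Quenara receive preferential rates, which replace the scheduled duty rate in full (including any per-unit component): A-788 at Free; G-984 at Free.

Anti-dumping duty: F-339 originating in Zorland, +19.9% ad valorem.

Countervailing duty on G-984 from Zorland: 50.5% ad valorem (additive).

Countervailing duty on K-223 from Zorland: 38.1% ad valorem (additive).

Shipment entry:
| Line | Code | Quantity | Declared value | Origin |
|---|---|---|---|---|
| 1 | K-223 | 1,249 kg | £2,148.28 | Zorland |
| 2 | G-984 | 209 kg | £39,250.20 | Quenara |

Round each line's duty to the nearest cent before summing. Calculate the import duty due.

£1,087.03

Line 1 (K-223, Zorland, 1,249 kg, £2,148.28):
Base rate for K-223 is 12.5%.
Additional duty on K-223 from Zorland: +38.1%. Applied ad valorem rate: 12.5% + 38.1% = 50.6%.
Duty = £2,148.28 × 50.6% = £1,087.03.
Line 2 (G-984, Quenara, 209 kg, £39,250.20):
Base rate for G-984 is 26%.
Origin Quenara qualifies under the Cororia–Quenara agreement and G-984 is covered: preferential rate Free applies instead.
The additional-duty order on G-984 targets Zorland, not Quenara; it does not apply.
Duty = £39,250.20 × 0% = £0.00.
Total = £1,087.03 + £0.00 = £1,087.03.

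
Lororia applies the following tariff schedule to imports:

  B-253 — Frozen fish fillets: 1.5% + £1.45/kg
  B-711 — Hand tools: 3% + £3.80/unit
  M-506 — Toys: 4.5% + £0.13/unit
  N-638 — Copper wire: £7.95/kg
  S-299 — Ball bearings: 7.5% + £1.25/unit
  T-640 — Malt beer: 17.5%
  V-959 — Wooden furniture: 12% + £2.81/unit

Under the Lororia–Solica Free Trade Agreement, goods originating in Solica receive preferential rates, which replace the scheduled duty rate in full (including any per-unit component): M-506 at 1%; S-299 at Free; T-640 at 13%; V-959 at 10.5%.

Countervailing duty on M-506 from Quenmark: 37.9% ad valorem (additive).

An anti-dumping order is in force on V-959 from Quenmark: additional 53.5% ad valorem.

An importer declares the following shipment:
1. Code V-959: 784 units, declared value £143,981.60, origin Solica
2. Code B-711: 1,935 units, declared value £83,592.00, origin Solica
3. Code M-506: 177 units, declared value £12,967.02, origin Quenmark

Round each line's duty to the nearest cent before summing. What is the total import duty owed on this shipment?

Line 1 (V-959, Solica, 784 units, £143,981.60):
Base rate for V-959 is 12% + £2.81/unit.
Origin Solica qualifies under the Lororia–Solica agreement and V-959 is covered: preferential rate 10.5% applies instead.
The additional-duty order on V-959 targets Quenmark, not Solica; it does not apply.
Duty = £143,981.60 × 10.5% = £15,118.07.
Line 2 (B-711, Solica, 1,935 units, £83,592.00):
Base rate for B-711 is 3% + £3.80/unit.
Origin Solica is the FTA partner but B-711 is not on the preference list; base rate stands.
Duty = £83,592.00 × 3% + 1,935 × £3.80 = £9,860.76.
Line 3 (M-506, Quenmark, 177 units, £12,967.02):
Base rate for M-506 is 4.5% + £0.13/unit.
M-506 has an FTA preferential rate, but origin Quenmark is not Solica; base rate stands.
Additional duty on M-506 from Quenmark: +37.9%. Applied ad valorem rate: 4.5% + 37.9% = 42.4%.
Duty = £12,967.02 × 42.4% + 177 × £0.13 = £5,521.03.
Total = £15,118.07 + £9,860.76 + £5,521.03 = £30,499.86.

£30,499.86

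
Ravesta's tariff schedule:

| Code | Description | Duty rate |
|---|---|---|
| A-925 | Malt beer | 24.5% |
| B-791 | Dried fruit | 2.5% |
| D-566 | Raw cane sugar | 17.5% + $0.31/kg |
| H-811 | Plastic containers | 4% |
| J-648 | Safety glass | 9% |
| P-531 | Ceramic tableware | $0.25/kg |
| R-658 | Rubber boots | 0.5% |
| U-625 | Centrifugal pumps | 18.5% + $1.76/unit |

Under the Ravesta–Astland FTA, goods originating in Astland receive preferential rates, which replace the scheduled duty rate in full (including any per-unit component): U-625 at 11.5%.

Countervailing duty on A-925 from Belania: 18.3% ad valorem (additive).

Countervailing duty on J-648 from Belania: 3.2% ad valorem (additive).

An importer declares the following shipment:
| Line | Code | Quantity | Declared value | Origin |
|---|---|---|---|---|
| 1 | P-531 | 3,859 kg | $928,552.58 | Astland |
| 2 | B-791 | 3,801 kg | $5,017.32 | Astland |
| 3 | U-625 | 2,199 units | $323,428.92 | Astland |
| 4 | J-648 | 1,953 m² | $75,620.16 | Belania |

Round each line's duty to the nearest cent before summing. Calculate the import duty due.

Line 1 (P-531, Astland, 3,859 kg, $928,552.58):
Base rate for P-531 is $0.25/kg.
Origin Astland is the FTA partner but P-531 is not on the preference list; base rate stands.
Duty = 3,859 × $0.25 = $964.75.
Line 2 (B-791, Astland, 3,801 kg, $5,017.32):
Base rate for B-791 is 2.5%.
Origin Astland is the FTA partner but B-791 is not on the preference list; base rate stands.
Duty = $5,017.32 × 2.5% = $125.43.
Line 3 (U-625, Astland, 2,199 units, $323,428.92):
Base rate for U-625 is 18.5% + $1.76/unit.
Origin Astland qualifies under the Ravesta–Astland agreement and U-625 is covered: preferential rate 11.5% applies instead.
Duty = $323,428.92 × 11.5% = $37,194.33.
Line 4 (J-648, Belania, 1,953 m², $75,620.16):
Base rate for J-648 is 9%.
Additional duty on J-648 from Belania: +3.2%. Applied ad valorem rate: 9% + 3.2% = 12.2%.
Duty = $75,620.16 × 12.2% = $9,225.66.
Total = $964.75 + $125.43 + $37,194.33 + $9,225.66 = $47,510.17.

$47,510.17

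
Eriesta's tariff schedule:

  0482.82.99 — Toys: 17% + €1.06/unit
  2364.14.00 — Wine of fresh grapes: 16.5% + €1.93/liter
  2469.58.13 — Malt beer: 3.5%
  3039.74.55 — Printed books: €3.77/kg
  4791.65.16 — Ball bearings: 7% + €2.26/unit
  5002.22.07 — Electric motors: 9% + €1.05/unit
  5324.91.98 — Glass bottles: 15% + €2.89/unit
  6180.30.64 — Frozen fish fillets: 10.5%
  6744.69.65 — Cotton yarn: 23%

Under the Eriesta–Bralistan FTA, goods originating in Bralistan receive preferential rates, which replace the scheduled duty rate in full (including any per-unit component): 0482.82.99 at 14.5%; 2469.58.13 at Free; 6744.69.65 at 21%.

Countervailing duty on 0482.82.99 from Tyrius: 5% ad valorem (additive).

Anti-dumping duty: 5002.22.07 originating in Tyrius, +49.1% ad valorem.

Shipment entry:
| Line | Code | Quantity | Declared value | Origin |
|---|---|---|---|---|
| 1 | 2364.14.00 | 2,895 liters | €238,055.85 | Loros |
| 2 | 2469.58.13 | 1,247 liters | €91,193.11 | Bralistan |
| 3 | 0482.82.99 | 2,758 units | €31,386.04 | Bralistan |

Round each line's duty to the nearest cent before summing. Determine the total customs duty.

Line 1 (2364.14.00, Loros, 2,895 liters, €238,055.85):
Base rate for 2364.14.00 is 16.5% + €1.93/liter.
Duty = €238,055.85 × 16.5% + 2,895 × €1.93 = €44,866.57.
Line 2 (2469.58.13, Bralistan, 1,247 liters, €91,193.11):
Base rate for 2469.58.13 is 3.5%.
Origin Bralistan qualifies under the Eriesta–Bralistan agreement and 2469.58.13 is covered: preferential rate Free applies instead.
Duty = €91,193.11 × 0% = €0.00.
Line 3 (0482.82.99, Bralistan, 2,758 units, €31,386.04):
Base rate for 0482.82.99 is 17% + €1.06/unit.
Origin Bralistan qualifies under the Eriesta–Bralistan agreement and 0482.82.99 is covered: preferential rate 14.5% applies instead.
The additional-duty order on 0482.82.99 targets Tyrius, not Bralistan; it does not apply.
Duty = €31,386.04 × 14.5% = €4,550.98.
Total = €44,866.57 + €0.00 + €4,550.98 = €49,417.55.

€49,417.55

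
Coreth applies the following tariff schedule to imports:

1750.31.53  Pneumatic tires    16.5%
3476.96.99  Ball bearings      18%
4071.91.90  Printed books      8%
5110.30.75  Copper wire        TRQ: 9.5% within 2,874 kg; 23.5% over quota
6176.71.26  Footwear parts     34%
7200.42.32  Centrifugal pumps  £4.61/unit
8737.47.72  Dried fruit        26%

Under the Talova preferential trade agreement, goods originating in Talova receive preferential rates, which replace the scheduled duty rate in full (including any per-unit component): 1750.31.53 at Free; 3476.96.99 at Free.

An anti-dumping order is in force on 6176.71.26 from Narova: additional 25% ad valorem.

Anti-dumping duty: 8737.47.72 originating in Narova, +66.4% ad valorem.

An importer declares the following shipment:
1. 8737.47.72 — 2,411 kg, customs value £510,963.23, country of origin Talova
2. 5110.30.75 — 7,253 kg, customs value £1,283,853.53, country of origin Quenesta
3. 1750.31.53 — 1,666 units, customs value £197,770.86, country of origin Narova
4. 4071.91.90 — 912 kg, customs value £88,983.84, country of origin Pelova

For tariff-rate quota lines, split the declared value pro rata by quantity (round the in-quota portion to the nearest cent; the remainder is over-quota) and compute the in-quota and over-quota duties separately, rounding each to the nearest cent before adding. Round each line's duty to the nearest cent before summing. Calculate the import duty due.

£403,085.18

Line 1 (8737.47.72, Talova, 2,411 kg, £510,963.23):
Base rate for 8737.47.72 is 26%.
Origin Talova is the FTA partner but 8737.47.72 is not on the preference list; base rate stands.
The additional-duty order on 8737.47.72 targets Narova, not Talova; it does not apply.
Duty = £510,963.23 × 26% = £132,850.44.
Line 2 (5110.30.75, Quenesta, 7,253 kg, £1,283,853.53):
Code 5110.30.75 is under a tariff-rate quota (threshold 2,874 kg). In-quota: 2,874 kg at 9.5%; over-quota: 4,379 kg at 23.5%.
Pro-rata value split: in-quota = £1,283,853.53 × 2,874/7,253 = £508,726.74; over-quota = £1,283,853.53 − £508,726.74 = £775,126.79.
In-quota duty = £508,726.74 × 9.5% = £48,329.04. Over-quota duty = £775,126.79 × 23.5% = £182,154.80.
Line duty = £48,329.04 + £182,154.80 = £230,483.84.
Line 3 (1750.31.53, Narova, 1,666 units, £197,770.86):
Base rate for 1750.31.53 is 16.5%.
1750.31.53 has an FTA preferential rate, but origin Narova is not Talova; base rate stands.
Duty = £197,770.86 × 16.5% = £32,632.19.
Line 4 (4071.91.90, Pelova, 912 kg, £88,983.84):
Base rate for 4071.91.90 is 8%.
Duty = £88,983.84 × 8% = £7,118.71.
Total = £132,850.44 + £230,483.84 + £32,632.19 + £7,118.71 = £403,085.18.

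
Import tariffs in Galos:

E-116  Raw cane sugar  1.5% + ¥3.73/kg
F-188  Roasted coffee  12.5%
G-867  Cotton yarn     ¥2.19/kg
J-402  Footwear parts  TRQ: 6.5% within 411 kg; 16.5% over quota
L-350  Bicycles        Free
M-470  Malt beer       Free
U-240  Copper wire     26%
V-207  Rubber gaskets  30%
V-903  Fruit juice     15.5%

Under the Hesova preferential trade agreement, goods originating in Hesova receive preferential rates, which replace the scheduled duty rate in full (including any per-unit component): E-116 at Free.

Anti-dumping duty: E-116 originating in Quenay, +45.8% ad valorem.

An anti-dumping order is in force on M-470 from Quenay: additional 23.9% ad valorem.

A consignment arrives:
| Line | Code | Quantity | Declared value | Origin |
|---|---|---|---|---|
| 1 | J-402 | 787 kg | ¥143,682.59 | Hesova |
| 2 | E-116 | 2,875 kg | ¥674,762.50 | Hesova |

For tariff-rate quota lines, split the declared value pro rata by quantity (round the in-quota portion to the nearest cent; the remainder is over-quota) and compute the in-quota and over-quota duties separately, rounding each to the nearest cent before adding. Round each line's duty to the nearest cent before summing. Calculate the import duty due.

Line 1 (J-402, Hesova, 787 kg, ¥143,682.59):
Code J-402 is under a tariff-rate quota (threshold 411 kg). In-quota: 411 kg at 6.5%; over-quota: 376 kg at 16.5%.
Pro-rata value split: in-quota = ¥143,682.59 × 411/787 = ¥75,036.27; over-quota = ¥143,682.59 − ¥75,036.27 = ¥68,646.32.
In-quota duty = ¥75,036.27 × 6.5% = ¥4,877.36. Over-quota duty = ¥68,646.32 × 16.5% = ¥11,326.64.
Line duty = ¥4,877.36 + ¥11,326.64 = ¥16,204.00.
Line 2 (E-116, Hesova, 2,875 kg, ¥674,762.50):
Base rate for E-116 is 1.5% + ¥3.73/kg.
Origin Hesova qualifies under the Galos–Hesova agreement and E-116 is covered: preferential rate Free applies instead.
The additional-duty order on E-116 targets Quenay, not Hesova; it does not apply.
Duty = ¥674,762.50 × 0% = ¥0.00.
Total = ¥16,204.00 + ¥0.00 = ¥16,204.00.

¥16,204.00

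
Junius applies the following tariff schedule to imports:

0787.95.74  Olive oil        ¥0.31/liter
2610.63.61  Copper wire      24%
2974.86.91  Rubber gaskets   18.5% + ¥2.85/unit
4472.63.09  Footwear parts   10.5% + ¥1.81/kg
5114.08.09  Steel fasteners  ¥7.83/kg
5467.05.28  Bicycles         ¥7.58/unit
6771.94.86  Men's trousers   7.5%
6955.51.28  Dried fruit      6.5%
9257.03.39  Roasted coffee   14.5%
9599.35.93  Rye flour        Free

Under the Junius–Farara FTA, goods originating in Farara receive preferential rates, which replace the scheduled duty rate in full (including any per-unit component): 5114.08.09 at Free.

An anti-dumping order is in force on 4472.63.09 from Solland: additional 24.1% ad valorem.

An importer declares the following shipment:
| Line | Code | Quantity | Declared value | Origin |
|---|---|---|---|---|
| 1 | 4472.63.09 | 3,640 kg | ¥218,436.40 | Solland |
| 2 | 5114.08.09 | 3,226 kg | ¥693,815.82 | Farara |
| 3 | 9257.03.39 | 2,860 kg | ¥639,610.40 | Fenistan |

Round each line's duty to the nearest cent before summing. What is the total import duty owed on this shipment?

Line 1 (4472.63.09, Solland, 3,640 kg, ¥218,436.40):
Base rate for 4472.63.09 is 10.5% + ¥1.81/kg.
Additional duty on 4472.63.09 from Solland: +24.1%. Applied ad valorem rate: 10.5% + 24.1% = 34.6%.
Duty = ¥218,436.40 × 34.6% + 3,640 × ¥1.81 = ¥82,167.39.
Line 2 (5114.08.09, Farara, 3,226 kg, ¥693,815.82):
Base rate for 5114.08.09 is ¥7.83/kg.
Origin Farara qualifies under the Junius–Farara agreement and 5114.08.09 is covered: preferential rate Free applies instead.
Duty = ¥693,815.82 × 0% = ¥0.00.
Line 3 (9257.03.39, Fenistan, 2,860 kg, ¥639,610.40):
Base rate for 9257.03.39 is 14.5%.
Duty = ¥639,610.40 × 14.5% = ¥92,743.51.
Total = ¥82,167.39 + ¥0.00 + ¥92,743.51 = ¥174,910.90.

¥174,910.90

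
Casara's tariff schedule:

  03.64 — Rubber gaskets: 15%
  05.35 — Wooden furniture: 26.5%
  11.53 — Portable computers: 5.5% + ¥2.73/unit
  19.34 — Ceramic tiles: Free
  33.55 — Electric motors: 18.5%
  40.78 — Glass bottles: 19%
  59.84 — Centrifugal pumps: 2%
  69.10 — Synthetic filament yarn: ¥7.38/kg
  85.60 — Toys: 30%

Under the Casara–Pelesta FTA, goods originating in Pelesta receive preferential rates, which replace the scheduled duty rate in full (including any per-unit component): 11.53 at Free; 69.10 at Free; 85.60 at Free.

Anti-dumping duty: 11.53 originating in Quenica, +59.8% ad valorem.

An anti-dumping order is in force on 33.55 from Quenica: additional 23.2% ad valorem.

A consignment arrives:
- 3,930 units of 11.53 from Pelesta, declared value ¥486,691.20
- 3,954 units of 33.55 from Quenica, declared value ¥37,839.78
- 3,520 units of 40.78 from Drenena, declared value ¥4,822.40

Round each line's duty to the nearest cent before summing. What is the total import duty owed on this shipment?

Line 1 (11.53, Pelesta, 3,930 units, ¥486,691.20):
Base rate for 11.53 is 5.5% + ¥2.73/unit.
Origin Pelesta qualifies under the Casara–Pelesta agreement and 11.53 is covered: preferential rate Free applies instead.
The additional-duty order on 11.53 targets Quenica, not Pelesta; it does not apply.
Duty = ¥486,691.20 × 0% = ¥0.00.
Line 2 (33.55, Quenica, 3,954 units, ¥37,839.78):
Base rate for 33.55 is 18.5%.
Additional duty on 33.55 from Quenica: +23.2%. Applied ad valorem rate: 18.5% + 23.2% = 41.7%.
Duty = ¥37,839.78 × 41.7% = ¥15,779.19.
Line 3 (40.78, Drenena, 3,520 units, ¥4,822.40):
Base rate for 40.78 is 19%.
Duty = ¥4,822.40 × 19% = ¥916.26.
Total = ¥0.00 + ¥15,779.19 + ¥916.26 = ¥16,695.45.

¥16,695.45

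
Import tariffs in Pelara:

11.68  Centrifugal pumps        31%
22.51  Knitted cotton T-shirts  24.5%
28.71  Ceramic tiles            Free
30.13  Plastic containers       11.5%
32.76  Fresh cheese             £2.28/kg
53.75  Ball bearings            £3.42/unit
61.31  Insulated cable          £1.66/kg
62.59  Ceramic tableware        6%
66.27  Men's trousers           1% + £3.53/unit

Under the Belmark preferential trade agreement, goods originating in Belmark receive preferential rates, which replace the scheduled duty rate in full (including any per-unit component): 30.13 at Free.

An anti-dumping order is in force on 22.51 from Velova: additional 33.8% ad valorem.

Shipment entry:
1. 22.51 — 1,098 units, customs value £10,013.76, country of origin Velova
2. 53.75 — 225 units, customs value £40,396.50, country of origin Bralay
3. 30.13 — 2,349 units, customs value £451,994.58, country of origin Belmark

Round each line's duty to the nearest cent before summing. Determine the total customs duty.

£6,607.52

Line 1 (22.51, Velova, 1,098 units, £10,013.76):
Base rate for 22.51 is 24.5%.
Additional duty on 22.51 from Velova: +33.8%. Applied ad valorem rate: 24.5% + 33.8% = 58.3%.
Duty = £10,013.76 × 58.3% = £5,838.02.
Line 2 (53.75, Bralay, 225 units, £40,396.50):
Base rate for 53.75 is £3.42/unit.
Duty = 225 × £3.42 = £769.50.
Line 3 (30.13, Belmark, 2,349 units, £451,994.58):
Base rate for 30.13 is 11.5%.
Origin Belmark qualifies under the Pelara–Belmark agreement and 30.13 is covered: preferential rate Free applies instead.
Duty = £451,994.58 × 0% = £0.00.
Total = £5,838.02 + £769.50 + £0.00 = £6,607.52.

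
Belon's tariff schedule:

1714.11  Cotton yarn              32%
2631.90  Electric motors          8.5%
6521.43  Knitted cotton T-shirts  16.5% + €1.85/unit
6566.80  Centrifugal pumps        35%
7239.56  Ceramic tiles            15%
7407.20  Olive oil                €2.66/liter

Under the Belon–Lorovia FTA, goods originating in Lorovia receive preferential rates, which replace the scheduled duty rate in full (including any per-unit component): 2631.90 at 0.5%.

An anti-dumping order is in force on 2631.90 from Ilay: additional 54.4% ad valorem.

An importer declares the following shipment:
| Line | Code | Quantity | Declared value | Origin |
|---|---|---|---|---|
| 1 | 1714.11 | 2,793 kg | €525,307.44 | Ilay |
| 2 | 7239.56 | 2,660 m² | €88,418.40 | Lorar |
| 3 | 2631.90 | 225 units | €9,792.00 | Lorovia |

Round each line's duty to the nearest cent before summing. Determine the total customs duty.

Line 1 (1714.11, Ilay, 2,793 kg, €525,307.44):
Base rate for 1714.11 is 32%.
Duty = €525,307.44 × 32% = €168,098.38.
Line 2 (7239.56, Lorar, 2,660 m², €88,418.40):
Base rate for 7239.56 is 15%.
Duty = €88,418.40 × 15% = €13,262.76.
Line 3 (2631.90, Lorovia, 225 units, €9,792.00):
Base rate for 2631.90 is 8.5%.
Origin Lorovia qualifies under the Belon–Lorovia agreement and 2631.90 is covered: preferential rate 0.5% applies instead.
The additional-duty order on 2631.90 targets Ilay, not Lorovia; it does not apply.
Duty = €9,792.00 × 0.5% = €48.96.
Total = €168,098.38 + €13,262.76 + €48.96 = €181,410.10.

€181,410.10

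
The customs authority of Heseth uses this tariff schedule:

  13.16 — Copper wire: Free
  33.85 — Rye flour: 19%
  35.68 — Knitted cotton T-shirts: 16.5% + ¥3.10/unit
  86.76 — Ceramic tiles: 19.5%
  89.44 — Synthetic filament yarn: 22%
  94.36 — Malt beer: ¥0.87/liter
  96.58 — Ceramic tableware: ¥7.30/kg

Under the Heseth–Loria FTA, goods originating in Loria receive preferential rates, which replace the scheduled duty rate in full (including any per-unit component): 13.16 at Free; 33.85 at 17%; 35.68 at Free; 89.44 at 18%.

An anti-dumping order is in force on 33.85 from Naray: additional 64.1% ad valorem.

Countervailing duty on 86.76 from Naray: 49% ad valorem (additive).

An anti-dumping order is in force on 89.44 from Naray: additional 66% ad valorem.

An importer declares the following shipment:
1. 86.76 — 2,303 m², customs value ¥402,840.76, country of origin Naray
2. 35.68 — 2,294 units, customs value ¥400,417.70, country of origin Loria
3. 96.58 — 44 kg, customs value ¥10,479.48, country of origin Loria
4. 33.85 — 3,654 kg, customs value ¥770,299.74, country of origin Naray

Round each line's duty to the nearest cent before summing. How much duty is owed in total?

¥916,386.20

Line 1 (86.76, Naray, 2,303 m², ¥402,840.76):
Base rate for 86.76 is 19.5%.
Additional duty on 86.76 from Naray: +49%. Applied ad valorem rate: 19.5% + 49% = 68.5%.
Duty = ¥402,840.76 × 68.5% = ¥275,945.92.
Line 2 (35.68, Loria, 2,294 units, ¥400,417.70):
Base rate for 35.68 is 16.5% + ¥3.10/unit.
Origin Loria qualifies under the Heseth–Loria agreement and 35.68 is covered: preferential rate Free applies instead.
Duty = ¥400,417.70 × 0% = ¥0.00.
Line 3 (96.58, Loria, 44 kg, ¥10,479.48):
Base rate for 96.58 is ¥7.30/kg.
Origin Loria is the FTA partner but 96.58 is not on the preference list; base rate stands.
Duty = 44 × ¥7.30 = ¥321.20.
Line 4 (33.85, Naray, 3,654 kg, ¥770,299.74):
Base rate for 33.85 is 19%.
33.85 has an FTA preferential rate, but origin Naray is not Loria; base rate stands.
Additional duty on 33.85 from Naray: +64.1%. Applied ad valorem rate: 19% + 64.1% = 83.1%.
Duty = ¥770,299.74 × 83.1% = ¥640,119.08.
Total = ¥275,945.92 + ¥0.00 + ¥321.20 + ¥640,119.08 = ¥916,386.20.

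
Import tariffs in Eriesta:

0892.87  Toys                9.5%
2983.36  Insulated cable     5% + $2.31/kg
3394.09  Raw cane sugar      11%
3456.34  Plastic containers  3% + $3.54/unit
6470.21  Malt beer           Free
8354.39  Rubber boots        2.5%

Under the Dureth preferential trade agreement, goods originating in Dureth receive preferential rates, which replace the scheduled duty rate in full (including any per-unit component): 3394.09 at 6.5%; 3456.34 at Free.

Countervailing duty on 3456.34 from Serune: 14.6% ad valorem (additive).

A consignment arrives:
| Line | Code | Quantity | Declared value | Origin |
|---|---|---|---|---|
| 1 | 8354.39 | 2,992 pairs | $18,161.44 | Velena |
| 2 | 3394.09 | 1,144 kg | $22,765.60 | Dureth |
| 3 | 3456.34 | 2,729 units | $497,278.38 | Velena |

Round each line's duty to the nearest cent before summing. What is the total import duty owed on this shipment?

Line 1 (8354.39, Velena, 2,992 pairs, $18,161.44):
Base rate for 8354.39 is 2.5%.
Duty = $18,161.44 × 2.5% = $454.04.
Line 2 (3394.09, Dureth, 1,144 kg, $22,765.60):
Base rate for 3394.09 is 11%.
Origin Dureth qualifies under the Eriesta–Dureth agreement and 3394.09 is covered: preferential rate 6.5% applies instead.
Duty = $22,765.60 × 6.5% = $1,479.76.
Line 3 (3456.34, Velena, 2,729 units, $497,278.38):
Base rate for 3456.34 is 3% + $3.54/unit.
3456.34 has an FTA preferential rate, but origin Velena is not Dureth; base rate stands.
The additional-duty order on 3456.34 targets Serune, not Velena; it does not apply.
Duty = $497,278.38 × 3% + 2,729 × $3.54 = $24,579.01.
Total = $454.04 + $1,479.76 + $24,579.01 = $26,512.81.

$26,512.81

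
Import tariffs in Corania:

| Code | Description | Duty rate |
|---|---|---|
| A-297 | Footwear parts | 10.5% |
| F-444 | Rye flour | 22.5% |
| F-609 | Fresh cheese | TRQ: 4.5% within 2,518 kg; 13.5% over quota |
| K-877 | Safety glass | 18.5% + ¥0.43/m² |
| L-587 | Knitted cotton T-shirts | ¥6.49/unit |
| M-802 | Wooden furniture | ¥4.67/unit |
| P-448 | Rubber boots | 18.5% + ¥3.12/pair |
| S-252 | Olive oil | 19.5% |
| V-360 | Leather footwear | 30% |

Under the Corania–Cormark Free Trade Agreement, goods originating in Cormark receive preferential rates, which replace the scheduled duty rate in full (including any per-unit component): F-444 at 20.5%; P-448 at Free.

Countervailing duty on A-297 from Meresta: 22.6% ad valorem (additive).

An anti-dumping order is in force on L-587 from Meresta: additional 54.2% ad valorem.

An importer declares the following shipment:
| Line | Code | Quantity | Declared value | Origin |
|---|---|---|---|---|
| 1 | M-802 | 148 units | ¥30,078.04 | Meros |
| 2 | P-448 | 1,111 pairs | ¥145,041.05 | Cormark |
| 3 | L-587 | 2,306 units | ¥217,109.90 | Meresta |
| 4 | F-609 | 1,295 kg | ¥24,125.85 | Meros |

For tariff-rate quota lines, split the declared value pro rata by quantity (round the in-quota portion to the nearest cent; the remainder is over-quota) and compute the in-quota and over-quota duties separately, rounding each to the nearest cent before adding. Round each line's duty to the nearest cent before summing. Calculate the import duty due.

¥134,416.33

Line 1 (M-802, Meros, 148 units, ¥30,078.04):
Base rate for M-802 is ¥4.67/unit.
Duty = 148 × ¥4.67 = ¥691.16.
Line 2 (P-448, Cormark, 1,111 pairs, ¥145,041.05):
Base rate for P-448 is 18.5% + ¥3.12/pair.
Origin Cormark qualifies under the Corania–Cormark agreement and P-448 is covered: preferential rate Free applies instead.
Duty = ¥145,041.05 × 0% = ¥0.00.
Line 3 (L-587, Meresta, 2,306 units, ¥217,109.90):
Base rate for L-587 is ¥6.49/unit.
Additional duty on L-587 from Meresta: +54.2% ad valorem. Applied ad valorem rate = 54.2%.
Duty = ¥217,109.90 × 54.2% + 2,306 × ¥6.49 = ¥132,639.51.
Line 4 (F-609, Meros, 1,295 kg, ¥24,125.85):
Code F-609 is under a tariff-rate quota (threshold 2,518 kg). Quantity 1,295 kg is within the quota, so the in-quota rate 4.5% applies to the full value.
Duty = ¥24,125.85 × 4.5% = ¥1,085.66.
Total = ¥691.16 + ¥0.00 + ¥132,639.51 + ¥1,085.66 = ¥134,416.33.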